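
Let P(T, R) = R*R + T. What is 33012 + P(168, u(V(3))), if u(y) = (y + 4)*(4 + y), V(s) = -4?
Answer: 33180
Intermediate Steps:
u(y) = (4 + y)² (u(y) = (4 + y)*(4 + y) = (4 + y)²)
P(T, R) = T + R² (P(T, R) = R² + T = T + R²)
33012 + P(168, u(V(3))) = 33012 + (168 + ((4 - 4)²)²) = 33012 + (168 + (0²)²) = 33012 + (168 + 0²) = 33012 + (168 + 0) = 33012 + 168 = 33180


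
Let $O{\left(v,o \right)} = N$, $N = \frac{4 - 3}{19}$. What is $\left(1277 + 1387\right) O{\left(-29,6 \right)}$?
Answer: $\frac{2664}{19} \approx 140.21$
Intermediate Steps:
$N = \frac{1}{19}$ ($N = 1 \cdot \frac{1}{19} = \frac{1}{19} \approx 0.052632$)
$O{\left(v,o \right)} = \frac{1}{19}$
$\left(1277 + 1387\right) O{\left(-29,6 \right)} = \left(1277 + 1387\right) \frac{1}{19} = 2664 \cdot \frac{1}{19} = \frac{2664}{19}$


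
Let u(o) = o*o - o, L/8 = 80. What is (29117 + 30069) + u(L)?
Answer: 468146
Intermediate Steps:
L = 640 (L = 8*80 = 640)
u(o) = o² - o
(29117 + 30069) + u(L) = (29117 + 30069) + 640*(-1 + 640) = 59186 + 640*639 = 59186 + 408960 = 468146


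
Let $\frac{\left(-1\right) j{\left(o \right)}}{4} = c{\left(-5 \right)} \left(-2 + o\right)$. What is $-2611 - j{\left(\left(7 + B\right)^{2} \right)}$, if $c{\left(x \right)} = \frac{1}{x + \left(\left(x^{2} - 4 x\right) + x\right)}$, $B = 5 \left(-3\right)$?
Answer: $- \frac{91137}{35} \approx -2603.9$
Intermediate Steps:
$B = -15$
$c{\left(x \right)} = \frac{1}{x^{2} - 2 x}$ ($c{\left(x \right)} = \frac{1}{x + \left(x^{2} - 3 x\right)} = \frac{1}{x^{2} - 2 x}$)
$j{\left(o \right)} = \frac{8}{35} - \frac{4 o}{35}$ ($j{\left(o \right)} = - 4 \frac{1}{\left(-5\right) \left(-2 - 5\right)} \left(-2 + o\right) = - 4 - \frac{1}{5 \left(-7\right)} \left(-2 + o\right) = - 4 \left(- \frac{1}{5}\right) \left(- \frac{1}{7}\right) \left(-2 + o\right) = - 4 \frac{-2 + o}{35} = - 4 \left(- \frac{2}{35} + \frac{o}{35}\right) = \frac{8}{35} - \frac{4 o}{35}$)
$-2611 - j{\left(\left(7 + B\right)^{2} \right)} = -2611 - \left(\frac{8}{35} - \frac{4 \left(7 - 15\right)^{2}}{35}\right) = -2611 - \left(\frac{8}{35} - \frac{4 \left(-8\right)^{2}}{35}\right) = -2611 - \left(\frac{8}{35} - \frac{256}{35}\right) = -2611 - - \frac{248}{35} = -2611 + \frac{248}{35} = - \frac{91137}{35}$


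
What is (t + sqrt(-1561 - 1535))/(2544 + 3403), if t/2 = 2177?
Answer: 4354/5947 + 6*I*sqrt(86)/5947 ≈ 0.73213 + 0.0093563*I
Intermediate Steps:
t = 4354 (t = 2*2177 = 4354)
(t + sqrt(-1561 - 1535))/(2544 + 3403) = (4354 + sqrt(-1561 - 1535))/(2544 + 3403) = (4354 + sqrt(-3096))/5947 = (4354 + 6*I*sqrt(86))*(1/5947) = 4354/5947 + 6*I*sqrt(86)/5947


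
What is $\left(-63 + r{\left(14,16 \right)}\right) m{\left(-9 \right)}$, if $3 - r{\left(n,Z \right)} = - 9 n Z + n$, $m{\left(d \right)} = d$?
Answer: $-17478$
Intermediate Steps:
$r{\left(n,Z \right)} = 3 - n + 9 Z n$ ($r{\left(n,Z \right)} = 3 - \left(- 9 n Z + n\right) = 3 - \left(- 9 Z n + n\right) = 3 - \left(n - 9 Z n\right) = 3 + \left(- n + 9 Z n\right) = 3 - n + 9 Z n$)
$\left(-63 + r{\left(14,16 \right)}\right) m{\left(-9 \right)} = \left(-63 + \left(3 - 14 + 9 \cdot 16 \cdot 14\right)\right) \left(-9\right) = \left(-63 + \left(3 - 14 + 2016\right)\right) \left(-9\right) = \left(-63 + 2005\right) \left(-9\right) = 1942 \left(-9\right) = -17478$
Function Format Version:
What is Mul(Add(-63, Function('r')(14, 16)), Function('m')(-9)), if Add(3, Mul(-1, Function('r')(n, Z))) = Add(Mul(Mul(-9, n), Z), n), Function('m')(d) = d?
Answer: -17478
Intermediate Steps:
Function('r')(n, Z) = Add(3, Mul(-1, n), Mul(9, Z, n)) (Function('r')(n, Z) = Add(3, Mul(-1, Add(Mul(Mul(-9, n), Z), n))) = Add(3, Mul(-1, Add(Mul(-9, Z, n), n))) = Add(3, Mul(-1, Add(n, Mul(-9, Z, n)))) = Add(3, Add(Mul(-1, n), Mul(9, Z, n))) = Add(3, Mul(-1, n), Mul(9, Z, n)))
Mul(Add(-63, Function('r')(14, 16)), Function('m')(-9)) = Mul(Add(-63, Add(3, Mul(-1, 14), Mul(9, 16, 14))), -9) = Mul(Add(-63, Add(3, -14, 2016)), -9) = Mul(Add(-63, 2005), -9) = Mul(1942, -9) = -17478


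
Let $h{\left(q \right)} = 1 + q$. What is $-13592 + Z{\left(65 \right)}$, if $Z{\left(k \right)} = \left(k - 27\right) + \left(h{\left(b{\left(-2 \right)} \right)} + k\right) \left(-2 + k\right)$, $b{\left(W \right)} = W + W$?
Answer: $-9648$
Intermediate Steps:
$b{\left(W \right)} = 2 W$
$Z{\left(k \right)} = -27 + k + \left(-3 + k\right) \left(-2 + k\right)$ ($Z{\left(k \right)} = \left(k - 27\right) + \left(\left(1 + 2 \left(-2\right)\right) + k\right) \left(-2 + k\right) = \left(-27 + k\right) + \left(\left(1 - 4\right) + k\right) \left(-2 + k\right) = \left(-27 + k\right) + \left(-3 + k\right) \left(-2 + k\right) = -27 + k + \left(-3 + k\right) \left(-2 + k\right)$)
$-13592 + Z{\left(65 \right)} = -13592 - \left(281 - 4225\right) = -13592 - -3944 = -13592 + 3944 = -9648$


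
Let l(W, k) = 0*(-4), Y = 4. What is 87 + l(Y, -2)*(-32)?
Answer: 87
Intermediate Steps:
l(W, k) = 0
87 + l(Y, -2)*(-32) = 87 + 0*(-32) = 87 + 0 = 87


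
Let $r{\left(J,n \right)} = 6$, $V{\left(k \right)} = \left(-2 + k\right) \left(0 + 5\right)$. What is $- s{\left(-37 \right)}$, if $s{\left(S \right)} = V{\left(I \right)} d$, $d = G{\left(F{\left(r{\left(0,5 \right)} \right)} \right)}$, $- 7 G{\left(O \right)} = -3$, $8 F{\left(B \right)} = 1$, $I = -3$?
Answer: $\frac{75}{7} \approx 10.714$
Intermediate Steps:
$V{\left(k \right)} = -10 + 5 k$ ($V{\left(k \right)} = \left(-2 + k\right) 5 = -10 + 5 k$)
$F{\left(B \right)} = \frac{1}{8}$ ($F{\left(B \right)} = \frac{1}{8} \cdot 1 = \frac{1}{8}$)
$G{\left(O \right)} = \frac{3}{7}$ ($G{\left(O \right)} = \left(- \frac{1}{7}\right) \left(-3\right) = \frac{3}{7}$)
$d = \frac{3}{7} \approx 0.42857$
$s{\left(S \right)} = - \frac{75}{7}$ ($s{\left(S \right)} = \left(-10 + 5 \left(-3\right)\right) \frac{3}{7} = \left(-10 - 15\right) \frac{3}{7} = \left(-25\right) \frac{3}{7} = - \frac{75}{7}$)
$- s{\left(-37 \right)} = \left(-1\right) \left(- \frac{75}{7}\right) = \frac{75}{7}$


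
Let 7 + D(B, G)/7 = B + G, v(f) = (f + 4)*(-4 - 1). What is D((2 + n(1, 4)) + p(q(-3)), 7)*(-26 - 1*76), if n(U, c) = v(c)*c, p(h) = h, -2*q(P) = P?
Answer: 111741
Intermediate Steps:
q(P) = -P/2
v(f) = -20 - 5*f (v(f) = (4 + f)*(-5) = -20 - 5*f)
n(U, c) = c*(-20 - 5*c) (n(U, c) = (-20 - 5*c)*c = c*(-20 - 5*c))
D(B, G) = -49 + 7*B + 7*G (D(B, G) = -49 + 7*(B + G) = -49 + (7*B + 7*G) = -49 + 7*B + 7*G)
D((2 + n(1, 4)) + p(q(-3)), 7)*(-26 - 1*76) = (-49 + 7*((2 - 5*4*(4 + 4)) - 1/2*(-3)) + 7*7)*(-26 - 1*76) = (-49 + 7*((2 - 5*4*8) + 3/2) + 49)*(-26 - 76) = (-49 + 7*((2 - 160) + 3/2) + 49)*(-102) = (-49 + 7*(-158 + 3/2) + 49)*(-102) = (-49 + 7*(-313/2) + 49)*(-102) = (-49 - 2191/2 + 49)*(-102) = -2191/2*(-102) = 111741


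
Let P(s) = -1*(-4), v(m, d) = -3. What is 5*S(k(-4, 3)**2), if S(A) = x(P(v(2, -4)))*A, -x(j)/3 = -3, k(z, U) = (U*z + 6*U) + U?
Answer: 3645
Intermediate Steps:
k(z, U) = 7*U + U*z (k(z, U) = (6*U + U*z) + U = 7*U + U*z)
P(s) = 4
x(j) = 9 (x(j) = -3*(-3) = 9)
S(A) = 9*A
5*S(k(-4, 3)**2) = 5*(9*(3*(7 - 4))**2) = 5*(9*(3*3)**2) = 5*(9*9**2) = 5*(9*81) = 5*729 = 3645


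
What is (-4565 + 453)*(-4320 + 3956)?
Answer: 1496768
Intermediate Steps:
(-4565 + 453)*(-4320 + 3956) = -4112*(-364) = 1496768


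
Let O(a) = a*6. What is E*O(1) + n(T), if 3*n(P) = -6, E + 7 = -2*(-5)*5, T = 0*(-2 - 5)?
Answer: 256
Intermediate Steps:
O(a) = 6*a
T = 0 (T = 0*(-7) = 0)
E = 43 (E = -7 - 2*(-5)*5 = -7 + 10*5 = -7 + 50 = 43)
n(P) = -2 (n(P) = (⅓)*(-6) = -2)
E*O(1) + n(T) = 43*(6*1) - 2 = 43*6 - 2 = 258 - 2 = 256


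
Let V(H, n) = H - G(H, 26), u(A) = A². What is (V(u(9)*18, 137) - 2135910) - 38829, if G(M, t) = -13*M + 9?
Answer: -2154336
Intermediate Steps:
G(M, t) = 9 - 13*M
V(H, n) = -9 + 14*H (V(H, n) = H - (9 - 13*H) = H + (-9 + 13*H) = -9 + 14*H)
(V(u(9)*18, 137) - 2135910) - 38829 = ((-9 + 14*(9²*18)) - 2135910) - 38829 = ((-9 + 14*(81*18)) - 2135910) - 38829 = ((-9 + 14*1458) - 2135910) - 38829 = ((-9 + 20412) - 2135910) - 38829 = (20403 - 2135910) - 38829 = -2115507 - 38829 = -2154336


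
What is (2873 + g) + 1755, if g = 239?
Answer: 4867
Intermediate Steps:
(2873 + g) + 1755 = (2873 + 239) + 1755 = 3112 + 1755 = 4867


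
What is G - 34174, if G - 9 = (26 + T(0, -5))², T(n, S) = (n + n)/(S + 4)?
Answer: -33489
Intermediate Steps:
T(n, S) = 2*n/(4 + S) (T(n, S) = (2*n)/(4 + S) = 2*n/(4 + S))
G = 685 (G = 9 + (26 + 2*0/(4 - 5))² = 9 + (26 + 2*0/(-1))² = 9 + (26 + 2*0*(-1))² = 9 + (26 + 0)² = 9 + 26² = 9 + 676 = 685)
G - 34174 = 685 - 34174 = -33489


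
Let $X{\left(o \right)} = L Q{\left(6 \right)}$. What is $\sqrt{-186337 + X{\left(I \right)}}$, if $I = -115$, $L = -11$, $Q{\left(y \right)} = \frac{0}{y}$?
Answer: $i \sqrt{186337} \approx 431.67 i$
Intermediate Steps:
$Q{\left(y \right)} = 0$
$X{\left(o \right)} = 0$ ($X{\left(o \right)} = \left(-11\right) 0 = 0$)
$\sqrt{-186337 + X{\left(I \right)}} = \sqrt{-186337 + 0} = \sqrt{-186337} = i \sqrt{186337}$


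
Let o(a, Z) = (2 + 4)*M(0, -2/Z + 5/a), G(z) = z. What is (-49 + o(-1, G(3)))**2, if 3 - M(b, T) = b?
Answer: 961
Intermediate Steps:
M(b, T) = 3 - b
o(a, Z) = 18 (o(a, Z) = (2 + 4)*(3 - 1*0) = 6*(3 + 0) = 6*3 = 18)
(-49 + o(-1, G(3)))**2 = (-49 + 18)**2 = (-31)**2 = 961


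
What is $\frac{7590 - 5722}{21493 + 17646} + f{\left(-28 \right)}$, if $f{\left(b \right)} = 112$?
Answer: $\frac{4385436}{39139} \approx 112.05$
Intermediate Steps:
$\frac{7590 - 5722}{21493 + 17646} + f{\left(-28 \right)} = \frac{7590 - 5722}{21493 + 17646} + 112 = \frac{1868}{39139} + 112 = \frac{4385436}{39139}$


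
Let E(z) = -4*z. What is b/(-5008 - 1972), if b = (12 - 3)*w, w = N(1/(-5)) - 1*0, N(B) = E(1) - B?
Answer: 171/34900 ≈ 0.0048997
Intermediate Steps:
N(B) = -4 - B (N(B) = -4*1 - B = -4 - B)
w = -19/5 (w = (-4 - 1/(-5)) - 1*0 = (-4 - 1*(-⅕)) + 0 = (-4 + ⅕) + 0 = -19/5 + 0 = -19/5 ≈ -3.8000)
b = -171/5 (b = (12 - 3)*(-19/5) = 9*(-19/5) = -171/5 ≈ -34.200)
b/(-5008 - 1972) = -171/(5*(-5008 - 1972)) = -171/5/(-6980) = -171/5*(-1/6980) = 171/34900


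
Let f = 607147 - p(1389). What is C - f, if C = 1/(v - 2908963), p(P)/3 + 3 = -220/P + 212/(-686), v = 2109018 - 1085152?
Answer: -181764935847698915/299370369473 ≈ -6.0716e+5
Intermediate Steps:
v = 1023866
p(P) = -3405/343 - 660/P (p(P) = -9 + 3*(-220/P + 212/(-686)) = -9 + 3*(-220/P + 212*(-1/686)) = -9 + 3*(-220/P - 106/343) = -9 + 3*(-106/343 - 220/P) = -9 + (-318/343 - 660/P) = -3405/343 - 660/P)
C = -1/1885097 (C = 1/(1023866 - 2908963) = 1/(-1885097) = -1/1885097 ≈ -5.3048e-7)
f = 96422059898/158809 (f = 607147 - (-3405/343 - 660/1389) = 607147 - (-3405/343 - 660*1/1389) = 607147 - (-3405/343 - 220/463) = 607147 - 1*(-1651975/158809) = 607147 + 1651975/158809 = 96422059898/158809 ≈ 6.0716e+5)
C - f = -1/1885097 - 1*96422059898/158809 = -1/1885097 - 96422059898/158809 = -181764935847698915/299370369473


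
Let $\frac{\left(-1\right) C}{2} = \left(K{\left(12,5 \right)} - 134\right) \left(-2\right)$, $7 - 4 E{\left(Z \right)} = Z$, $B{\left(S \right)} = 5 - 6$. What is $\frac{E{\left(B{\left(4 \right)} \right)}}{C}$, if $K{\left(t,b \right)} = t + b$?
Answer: $- \frac{1}{234} \approx -0.0042735$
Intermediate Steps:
$K{\left(t,b \right)} = b + t$
$B{\left(S \right)} = -1$ ($B{\left(S \right)} = 5 - 6 = -1$)
$E{\left(Z \right)} = \frac{7}{4} - \frac{Z}{4}$
$C = -468$ ($C = - 2 \left(\left(5 + 12\right) - 134\right) \left(-2\right) = - 2 \left(17 - 134\right) \left(-2\right) = - 2 \left(\left(-117\right) \left(-2\right)\right) = \left(-2\right) 234 = -468$)
$\frac{E{\left(B{\left(4 \right)} \right)}}{C} = \frac{\frac{7}{4} - - \frac{1}{4}}{-468} = \left(\frac{7}{4} + \frac{1}{4}\right) \left(- \frac{1}{468}\right) = 2 \left(- \frac{1}{468}\right) = - \frac{1}{234}$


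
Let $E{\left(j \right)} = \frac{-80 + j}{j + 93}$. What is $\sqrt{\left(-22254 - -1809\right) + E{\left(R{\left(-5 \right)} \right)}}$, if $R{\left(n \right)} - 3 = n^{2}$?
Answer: $\frac{i \sqrt{2473897}}{11} \approx 142.99 i$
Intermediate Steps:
$R{\left(n \right)} = 3 + n^{2}$
$E{\left(j \right)} = \frac{-80 + j}{93 + j}$
$\sqrt{\left(-22254 - -1809\right) + E{\left(R{\left(-5 \right)} \right)}} = \sqrt{\left(-22254 - -1809\right) + \frac{-80 + \left(3 + \left(-5\right)^{2}\right)}{93 + \left(3 + \left(-5\right)^{2}\right)}} = \sqrt{\left(-22254 + 1809\right) + \frac{-80 + \left(3 + 25\right)}{93 + \left(3 + 25\right)}} = \sqrt{-20445 + \frac{-80 + 28}{93 + 28}} = \sqrt{-20445 + \frac{1}{121} \left(-52\right)} = \sqrt{-20445 - \frac{52}{121}} = \sqrt{- \frac{2473897}{121}} = \frac{i \sqrt{2473897}}{11}$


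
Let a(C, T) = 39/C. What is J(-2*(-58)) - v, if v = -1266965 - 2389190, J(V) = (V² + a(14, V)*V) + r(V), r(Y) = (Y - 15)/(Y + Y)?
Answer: 5959973755/1624 ≈ 3.6699e+6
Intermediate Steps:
r(Y) = (-15 + Y)/(2*Y) (r(Y) = (-15 + Y)/((2*Y)) = (-15 + Y)*(1/(2*Y)) = (-15 + Y)/(2*Y))
J(V) = V² + 39*V/14 + (-15 + V)/(2*V) (J(V) = (V² + (39/14)*V) + (-15 + V)/(2*V) = (V² + (39*(1/14))*V) + (-15 + V)/(2*V) = (V² + 39*V/14) + (-15 + V)/(2*V) = V² + 39*V/14 + (-15 + V)/(2*V))
v = -3656155
J(-2*(-58)) - v = (-105 + 7*(-2*(-58)) + (-2*(-58))²*(39 + 14*(-2*(-58))))/(14*((-2*(-58)))) - 1*(-3656155) = (1/14)*(-105 + 7*116 + 116²*(39 + 14*116))/116 + 3656155 = (1/14)*(1/116)*(-105 + 812 + 13456*(39 + 1624)) + 3656155 = (1/14)*(1/116)*(-105 + 812 + 13456*1663) + 3656155 = (1/14)*(1/116)*(-105 + 812 + 22377328) + 3656155 = (1/14)*(1/116)*22378035 + 3656155 = 22378035/1624 + 3656155 = 5959973755/1624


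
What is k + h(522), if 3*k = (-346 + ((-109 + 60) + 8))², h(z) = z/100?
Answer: 2496411/50 ≈ 49928.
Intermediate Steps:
h(z) = z/100 (h(z) = z*(1/100) = z/100)
k = 49923 (k = (-346 + ((-109 + 60) + 8))²/3 = (-346 + (-49 + 8))²/3 = (-346 - 41)²/3 = (⅓)*(-387)² = (⅓)*149769 = 49923)
k + h(522) = 49923 + (1/100)*522 = 49923 + 261/50 = 2496411/50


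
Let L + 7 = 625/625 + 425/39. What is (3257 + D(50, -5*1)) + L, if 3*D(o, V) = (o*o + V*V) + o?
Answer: 53563/13 ≈ 4120.2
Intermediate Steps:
L = 191/39 (L = -7 + (625/625 + 425/39) = -7 + (625*(1/625) + 425*(1/39)) = -7 + (1 + 425/39) = -7 + 464/39 = 191/39 ≈ 4.8974)
D(o, V) = o/3 + V²/3 + o²/3 (D(o, V) = ((o*o + V*V) + o)/3 = ((o² + V²) + o)/3 = ((V² + o²) + o)/3 = (o + V² + o²)/3 = o/3 + V²/3 + o²/3)
(3257 + D(50, -5*1)) + L = (3257 + ((⅓)*50 + (-5*1)²/3 + (⅓)*50²)) + 191/39 = (3257 + (50/3 + (⅓)*(-5)² + (⅓)*2500)) + 191/39 = (3257 + (50/3 + (⅓)*25 + 2500/3)) + 191/39 = (3257 + (50/3 + 25/3 + 2500/3)) + 191/39 = (3257 + 2575/3) + 191/39 = 12346/3 + 191/39 = 53563/13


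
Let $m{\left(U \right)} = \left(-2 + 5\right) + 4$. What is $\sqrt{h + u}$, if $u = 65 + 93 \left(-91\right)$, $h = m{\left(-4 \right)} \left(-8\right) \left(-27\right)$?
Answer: $i \sqrt{6886} \approx 82.982 i$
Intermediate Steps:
$m{\left(U \right)} = 7$ ($m{\left(U \right)} = 3 + 4 = 7$)
$h = 1512$ ($h = 7 \left(-8\right) \left(-27\right) = \left(-56\right) \left(-27\right) = 1512$)
$u = -8398$ ($u = 65 - 8463 = -8398$)
$\sqrt{h + u} = \sqrt{1512 - 8398} = \sqrt{-6886} = i \sqrt{6886}$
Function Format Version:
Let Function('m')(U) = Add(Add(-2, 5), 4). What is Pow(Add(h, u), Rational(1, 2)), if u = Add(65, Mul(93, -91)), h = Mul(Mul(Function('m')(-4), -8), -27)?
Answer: Mul(I, Pow(6886, Rational(1, 2))) ≈ Mul(82.982, I)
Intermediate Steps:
Function('m')(U) = 7 (Function('m')(U) = Add(3, 4) = 7)
h = 1512 (h = Mul(Mul(7, -8), -27) = Mul(-56, -27) = 1512)
u = -8398 (u = Add(65, -8463) = -8398)
Pow(Add(h, u), Rational(1, 2)) = Pow(Add(1512, -8398), Rational(1, 2)) = Pow(-6886, Rational(1, 2)) = Mul(I, Pow(6886, Rational(1, 2)))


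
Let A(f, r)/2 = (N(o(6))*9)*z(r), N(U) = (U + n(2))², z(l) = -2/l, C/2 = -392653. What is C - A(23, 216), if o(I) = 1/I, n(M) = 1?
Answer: -169626047/216 ≈ -7.8531e+5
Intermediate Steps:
C = -785306 (C = 2*(-392653) = -785306)
N(U) = (1 + U)² (N(U) = (U + 1)² = (1 + U)²)
A(f, r) = -49/r (A(f, r) = 2*(((1 + 1/6)²*9)*(-2/r)) = 2*(((1 + ⅙)²*9)*(-2/r)) = 2*(((7/6)²*9)*(-2/r)) = 2*(((49/36)*9)*(-2/r)) = 2*(49*(-2/r)/4) = 2*(-49/(2*r)) = -49/r)
C - A(23, 216) = -785306 - (-49)/216 = -785306 - 1*(-49/216) = -785306 + 49/216 = -169626047/216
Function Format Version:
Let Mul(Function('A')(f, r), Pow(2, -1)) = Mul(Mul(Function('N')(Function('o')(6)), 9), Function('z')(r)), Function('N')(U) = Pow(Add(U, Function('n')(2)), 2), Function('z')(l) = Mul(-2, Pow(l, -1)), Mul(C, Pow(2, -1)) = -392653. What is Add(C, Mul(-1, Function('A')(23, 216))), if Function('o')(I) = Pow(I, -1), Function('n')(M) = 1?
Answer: Rational(-169626047, 216) ≈ -7.8531e+5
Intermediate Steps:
C = -785306 (C = Mul(2, -392653) = -785306)
Function('N')(U) = Pow(Add(1, U), 2) (Function('N')(U) = Pow(Add(U, 1), 2) = Pow(Add(1, U), 2))
Function('A')(f, r) = Mul(-49, Pow(r, -1)) (Function('A')(f, r) = Mul(2, Mul(Mul(Pow(Add(1, Pow(6, -1)), 2), 9), Mul(-2, Pow(r, -1)))) = Mul(2, Mul(Mul(Pow(Add(1, Rational(1, 6)), 2), 9), Mul(-2, Pow(r, -1)))) = Mul(2, Mul(Mul(Pow(Rational(7, 6), 2), 9), Mul(-2, Pow(r, -1)))) = Mul(2, Mul(Mul(Rational(49, 36), 9), Mul(-2, Pow(r, -1)))) = Mul(2, Mul(Rational(49, 4), Mul(-2, Pow(r, -1)))) = Mul(2, Mul(Rational(-49, 2), Pow(r, -1))) = Mul(-49, Pow(r, -1)))
Add(C, Mul(-1, Function('A')(23, 216))) = Add(-785306, Mul(-1, Mul(-49, Pow(216, -1)))) = Add(-785306, Mul(-1, Mul(-49, Rational(1, 216)))) = Add(-785306, Mul(-1, Rational(-49, 216))) = Add(-785306, Rational(49, 216)) = Rational(-169626047, 216)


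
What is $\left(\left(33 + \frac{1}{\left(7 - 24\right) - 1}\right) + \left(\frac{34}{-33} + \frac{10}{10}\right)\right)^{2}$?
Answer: $\frac{42471289}{39204} \approx 1083.3$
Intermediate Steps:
$\left(\left(33 + \frac{1}{\left(7 - 24\right) - 1}\right) + \left(\frac{34}{-33} + \frac{10}{10}\right)\right)^{2} = \left(\left(33 + \frac{1}{\left(7 - 24\right) - 1}\right) + \left(34 \left(- \frac{1}{33}\right) + 10 \cdot \frac{1}{10}\right)\right)^{2} = \left(\left(33 + \frac{1}{-17 - 1}\right) + \left(- \frac{34}{33} + 1\right)\right)^{2} = \left(\left(33 + \frac{1}{-18}\right) - \frac{1}{33}\right)^{2} = \left(\left(33 - \frac{1}{18}\right) - \frac{1}{33}\right)^{2} = \left(\frac{593}{18} - \frac{1}{33}\right)^{2} = \left(\frac{6517}{198}\right)^{2} = \frac{42471289}{39204}$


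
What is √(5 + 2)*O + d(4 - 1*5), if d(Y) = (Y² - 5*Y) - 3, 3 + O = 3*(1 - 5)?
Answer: 3 - 15*√7 ≈ -36.686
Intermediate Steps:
O = -15 (O = -3 + 3*(1 - 5) = -3 + 3*(-4) = -3 - 12 = -15)
d(Y) = -3 + Y² - 5*Y
√(5 + 2)*O + d(4 - 1*5) = √(5 + 2)*(-15) + (-3 + (4 - 1*5)² - 5*(4 - 1*5)) = √7*(-15) + (-3 + (4 - 5)² - 5*(4 - 5)) = -15*√7 + (-3 + (-1)² - 5*(-1)) = -15*√7 + (-3 + 1 + 5) = -15*√7 + 3 = 3 - 15*√7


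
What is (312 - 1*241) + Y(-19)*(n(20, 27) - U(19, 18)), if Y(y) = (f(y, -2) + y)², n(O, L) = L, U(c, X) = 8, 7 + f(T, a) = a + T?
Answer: 42042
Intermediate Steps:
f(T, a) = -7 + T + a (f(T, a) = -7 + (a + T) = -7 + (T + a) = -7 + T + a)
Y(y) = (-9 + 2*y)² (Y(y) = ((-7 + y - 2) + y)² = ((-9 + y) + y)² = (-9 + 2*y)²)
(312 - 1*241) + Y(-19)*(n(20, 27) - U(19, 18)) = (312 - 1*241) + (-9 + 2*(-19))²*(27 - 1*8) = (312 - 241) + (-9 - 38)²*(27 - 8) = 71 + (-47)²*19 = 71 + 2209*19 = 71 + 41971 = 42042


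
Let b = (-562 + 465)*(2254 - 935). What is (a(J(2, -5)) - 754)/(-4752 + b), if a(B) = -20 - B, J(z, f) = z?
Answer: 776/132695 ≈ 0.0058480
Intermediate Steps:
b = -127943 (b = -97*1319 = -127943)
(a(J(2, -5)) - 754)/(-4752 + b) = ((-20 - 1*2) - 754)/(-4752 - 127943) = ((-20 - 2) - 754)/(-132695) = (-22 - 754)*(-1/132695) = -776*(-1/132695) = 776/132695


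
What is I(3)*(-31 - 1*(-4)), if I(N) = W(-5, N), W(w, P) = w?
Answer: 135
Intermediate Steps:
I(N) = -5
I(3)*(-31 - 1*(-4)) = -5*(-31 - 1*(-4)) = -5*(-31 + 4) = -5*(-27) = 135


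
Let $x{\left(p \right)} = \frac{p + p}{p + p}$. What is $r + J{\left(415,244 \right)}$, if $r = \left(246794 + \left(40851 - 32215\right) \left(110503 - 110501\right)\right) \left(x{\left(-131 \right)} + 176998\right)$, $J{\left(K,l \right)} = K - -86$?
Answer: $46739418435$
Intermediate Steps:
$x{\left(p \right)} = 1$ ($x{\left(p \right)} = \frac{2 p}{2 p} = 2 p \frac{1}{2 p} = 1$)
$J{\left(K,l \right)} = 86 + K$ ($J{\left(K,l \right)} = K + 86 = 86 + K$)
$r = 46739417934$ ($r = \left(246794 + \left(40851 - 32215\right) \left(110503 - 110501\right)\right) \left(1 + 176998\right) = \left(246794 + 8636 \cdot 2\right) 176999 = \left(246794 + 17272\right) 176999 = 264066 \cdot 176999 = 46739417934$)
$r + J{\left(415,244 \right)} = 46739417934 + \left(86 + 415\right) = 46739417934 + 501 = 46739418435$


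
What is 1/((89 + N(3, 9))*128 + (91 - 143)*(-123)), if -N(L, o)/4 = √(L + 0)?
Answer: 4447/78906628 + 32*√3/19726657 ≈ 5.9167e-5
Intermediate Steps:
N(L, o) = -4*√L (N(L, o) = -4*√(L + 0) = -4*√L)
1/((89 + N(3, 9))*128 + (91 - 143)*(-123)) = 1/((89 - 4*√3)*128 + (91 - 143)*(-123)) = 1/((11392 - 512*√3) - 52*(-123)) = 1/((11392 - 512*√3) + 6396) = 1/(17788 - 512*√3)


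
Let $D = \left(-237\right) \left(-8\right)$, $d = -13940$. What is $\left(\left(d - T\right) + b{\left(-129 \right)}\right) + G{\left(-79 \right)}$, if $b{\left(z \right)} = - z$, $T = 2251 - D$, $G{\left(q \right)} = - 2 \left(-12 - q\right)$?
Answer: $-14300$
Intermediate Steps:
$D = 1896$
$G{\left(q \right)} = 24 + 2 q$
$T = 355$ ($T = 2251 - 1896 = 355$)
$\left(\left(d - T\right) + b{\left(-129 \right)}\right) + G{\left(-79 \right)} = \left(\left(-13940 - 355\right) - -129\right) + \left(24 + 2 \left(-79\right)\right) = \left(\left(-13940 - 355\right) + 129\right) + \left(24 - 158\right) = \left(-14295 + 129\right) - 134 = -14166 - 134 = -14300$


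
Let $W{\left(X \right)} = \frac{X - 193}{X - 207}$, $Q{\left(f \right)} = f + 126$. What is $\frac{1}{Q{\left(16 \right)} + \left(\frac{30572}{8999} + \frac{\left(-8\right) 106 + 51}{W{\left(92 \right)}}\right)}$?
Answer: $- \frac{908899}{692651915} \approx -0.0013122$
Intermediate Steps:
$Q{\left(f \right)} = 126 + f$
$W{\left(X \right)} = \frac{-193 + X}{-207 + X}$
$\frac{1}{Q{\left(16 \right)} + \left(\frac{30572}{8999} + \frac{\left(-8\right) 106 + 51}{W{\left(92 \right)}}\right)} = \frac{1}{\left(126 + 16\right) + \left(\frac{30572}{8999} + \frac{\left(-8\right) 106 + 51}{\frac{1}{-207 + 92} \left(-193 + 92\right)}\right)} = \frac{1}{142 + \left(30572 \cdot \frac{1}{8999} + \frac{-848 + 51}{\frac{1}{-115} \left(-101\right)}\right)} = \frac{1}{142 + \left(\frac{30572}{8999} - \frac{797}{\left(- \frac{1}{115}\right) \left(-101\right)}\right)} = \frac{1}{142 + \left(\frac{30572}{8999} - \frac{797}{\frac{101}{115}}\right)} = \frac{1}{142 + \left(\frac{30572}{8999} - \frac{91655}{101}\right)} = \frac{1}{142 - \frac{821715573}{908899}} = \frac{1}{- \frac{692651915}{908899}} = - \frac{908899}{692651915}$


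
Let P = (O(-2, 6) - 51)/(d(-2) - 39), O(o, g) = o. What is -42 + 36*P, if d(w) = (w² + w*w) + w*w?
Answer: 86/3 ≈ 28.667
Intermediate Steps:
d(w) = 3*w² (d(w) = (w² + w²) + w² = 2*w² + w² = 3*w²)
P = 53/27 (P = (-2 - 51)/(3*(-2)² - 39) = -53/(3*4 - 39) = -53/(12 - 39) = -53/(-27) = -53*(-1/27) = 53/27 ≈ 1.9630)
-42 + 36*P = -42 + 36*(53/27) = -42 + 212/3 = 86/3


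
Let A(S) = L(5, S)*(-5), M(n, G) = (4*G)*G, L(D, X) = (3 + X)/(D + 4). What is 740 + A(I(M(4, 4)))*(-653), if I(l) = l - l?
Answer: 5485/3 ≈ 1828.3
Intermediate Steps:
L(D, X) = (3 + X)/(4 + D)
M(n, G) = 4*G**2
I(l) = 0
A(S) = -5/3 - 5*S/9 (A(S) = ((3 + S)/(4 + 5))*(-5) = ((3 + S)/9)*(-5) = (1/3 + S/9)*(-5) = -5/3 - 5*S/9)
740 + A(I(M(4, 4)))*(-653) = 740 + (-5/3 - 5/9*0)*(-653) = 740 + (-5/3 + 0)*(-653) = 740 - 5/3*(-653) = 740 + 3265/3 = 5485/3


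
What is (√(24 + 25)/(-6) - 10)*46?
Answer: -1541/3 ≈ -513.67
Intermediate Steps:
(√(24 + 25)/(-6) - 10)*46 = (√49*(-⅙) - 10)*46 = (7*(-⅙) - 10)*46 = (-7/6 - 10)*46 = -67/6*46 = -1541/3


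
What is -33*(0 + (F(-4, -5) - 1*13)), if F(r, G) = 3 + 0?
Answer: 330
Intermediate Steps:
F(r, G) = 3
-33*(0 + (F(-4, -5) - 1*13)) = -33*(0 + (3 - 1*13)) = -33*(0 + (3 - 13)) = -33*(0 - 10) = -33*(-10) = 330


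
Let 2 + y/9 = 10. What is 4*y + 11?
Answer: 299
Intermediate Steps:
y = 72 (y = -18 + 9*10 = -18 + 90 = 72)
4*y + 11 = 4*72 + 11 = 288 + 11 = 299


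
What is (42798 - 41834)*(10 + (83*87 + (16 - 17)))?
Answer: 6969720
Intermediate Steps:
(42798 - 41834)*(10 + (83*87 + (16 - 17))) = 964*(10 + (7221 - 1)) = 964*(10 + 7220) = 964*7230 = 6969720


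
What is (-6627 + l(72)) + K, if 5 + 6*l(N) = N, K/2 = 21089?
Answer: 213373/6 ≈ 35562.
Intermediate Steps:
K = 42178 (K = 2*21089 = 42178)
l(N) = -5/6 + N/6
(-6627 + l(72)) + K = (-6627 + (-5/6 + (1/6)*72)) + 42178 = (-6627 + (-5/6 + 12)) + 42178 = (-6627 + 67/6) + 42178 = -39695/6 + 42178 = 213373/6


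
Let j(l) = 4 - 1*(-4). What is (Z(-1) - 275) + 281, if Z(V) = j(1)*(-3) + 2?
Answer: -16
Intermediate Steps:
j(l) = 8 (j(l) = 4 + 4 = 8)
Z(V) = -22 (Z(V) = 8*(-3) + 2 = -24 + 2 = -22)
(Z(-1) - 275) + 281 = (-22 - 275) + 281 = -297 + 281 = -16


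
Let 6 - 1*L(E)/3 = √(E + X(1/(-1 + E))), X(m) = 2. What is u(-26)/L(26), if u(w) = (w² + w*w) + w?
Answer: 663/2 + 221*√7/2 ≈ 623.86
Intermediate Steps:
u(w) = w + 2*w² (u(w) = (w² + w²) + w = 2*w² + w = w + 2*w²)
L(E) = 18 - 3*√(2 + E) (L(E) = 18 - 3*√(E + 2) = 18 - 3*√(2 + E))
u(-26)/L(26) = (-26*(1 + 2*(-26)))/(18 - 3*√(2 + 26)) = (-26*(1 - 52))/(18 - 6*√7) = (-26*(-51))/(18 - 6*√7) = 1326/(18 - 6*√7)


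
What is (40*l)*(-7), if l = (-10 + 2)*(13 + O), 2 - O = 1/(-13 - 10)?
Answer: 775040/23 ≈ 33697.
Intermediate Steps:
O = 47/23 (O = 2 - 1/(-13 - 10) = 2 - 1/(-23) = 2 - 1*(-1/23) = 2 + 1/23 = 47/23 ≈ 2.0435)
l = -2768/23 (l = (-10 + 2)*(13 + 47/23) = -8*346/23 = -2768/23 ≈ -120.35)
(40*l)*(-7) = (40*(-2768/23))*(-7) = -110720/23*(-7) = 775040/23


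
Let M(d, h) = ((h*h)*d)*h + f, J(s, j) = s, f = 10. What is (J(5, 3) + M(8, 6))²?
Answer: 3038049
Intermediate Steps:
M(d, h) = 10 + d*h³ (M(d, h) = ((h*h)*d)*h + 10 = (h²*d)*h + 10 = (d*h²)*h + 10 = d*h³ + 10 = 10 + d*h³)
(J(5, 3) + M(8, 6))² = (5 + (10 + 8*6³))² = (5 + (10 + 8*216))² = (5 + (10 + 1728))² = (5 + 1738)² = 1743² = 3038049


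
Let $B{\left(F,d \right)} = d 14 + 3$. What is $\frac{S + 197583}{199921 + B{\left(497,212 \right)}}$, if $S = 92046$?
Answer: $\frac{289629}{202892} \approx 1.4275$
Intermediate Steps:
$B{\left(F,d \right)} = 3 + 14 d$ ($B{\left(F,d \right)} = 14 d + 3 = 3 + 14 d$)
$\frac{S + 197583}{199921 + B{\left(497,212 \right)}} = \frac{92046 + 197583}{199921 + \left(3 + 14 \cdot 212\right)} = \frac{289629}{199921 + \left(3 + 2968\right)} = \frac{289629}{199921 + 2971} = \frac{289629}{202892}$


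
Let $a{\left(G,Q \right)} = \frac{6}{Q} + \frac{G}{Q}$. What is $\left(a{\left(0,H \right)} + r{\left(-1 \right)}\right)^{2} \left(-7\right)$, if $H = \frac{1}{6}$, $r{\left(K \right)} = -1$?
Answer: $-8575$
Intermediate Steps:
$H = \frac{1}{6} \approx 0.16667$
$\left(a{\left(0,H \right)} + r{\left(-1 \right)}\right)^{2} \left(-7\right) = \left(\frac{1}{\frac{1}{6}} \left(6 + 0\right) - 1\right)^{2} \left(-7\right) = \left(6 \cdot 6 - 1\right)^{2} \left(-7\right) = \left(36 - 1\right)^{2} \left(-7\right) = 35^{2} \left(-7\right) = 1225 \left(-7\right) = -8575$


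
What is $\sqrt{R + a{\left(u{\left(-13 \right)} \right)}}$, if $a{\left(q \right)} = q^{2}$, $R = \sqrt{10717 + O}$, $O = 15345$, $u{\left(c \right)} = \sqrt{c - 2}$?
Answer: $\sqrt{-15 + \sqrt{26062}} \approx 12.101$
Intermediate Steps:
$u{\left(c \right)} = \sqrt{-2 + c}$
$R = \sqrt{26062}$ ($R = \sqrt{10717 + 15345} = \sqrt{26062} \approx 161.44$)
$\sqrt{R + a{\left(u{\left(-13 \right)} \right)}} = \sqrt{\sqrt{26062} + \left(\sqrt{-2 - 13}\right)^{2}} = \sqrt{\sqrt{26062} + \left(\sqrt{-15}\right)^{2}} = \sqrt{\sqrt{26062} + \left(i \sqrt{15}\right)^{2}} = \sqrt{\sqrt{26062} - 15} = \sqrt{-15 + \sqrt{26062}}$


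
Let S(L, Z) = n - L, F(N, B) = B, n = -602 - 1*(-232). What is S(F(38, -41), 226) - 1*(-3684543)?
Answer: 3684214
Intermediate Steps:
n = -370 (n = -602 + 232 = -370)
S(L, Z) = -370 - L
S(F(38, -41), 226) - 1*(-3684543) = (-370 - 1*(-41)) - 1*(-3684543) = (-370 + 41) + 3684543 = -329 + 3684543 = 3684214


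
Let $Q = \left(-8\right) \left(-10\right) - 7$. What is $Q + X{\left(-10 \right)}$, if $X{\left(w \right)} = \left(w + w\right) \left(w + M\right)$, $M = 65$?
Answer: $-1027$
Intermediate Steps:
$X{\left(w \right)} = 2 w \left(65 + w\right)$ ($X{\left(w \right)} = \left(w + w\right) \left(w + 65\right) = 2 w \left(65 + w\right)$)
$Q = 73$ ($Q = 80 - 7 = 73$)
$Q + X{\left(-10 \right)} = 73 + 2 \left(-10\right) \left(65 - 10\right) = 73 + 2 \left(-10\right) 55 = 73 - 1100 = -1027$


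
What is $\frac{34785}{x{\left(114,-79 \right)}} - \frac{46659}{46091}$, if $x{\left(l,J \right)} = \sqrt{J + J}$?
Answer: $- \frac{46659}{46091} - \frac{34785 i \sqrt{158}}{158} \approx -1.0123 - 2767.3 i$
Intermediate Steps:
$x{\left(l,J \right)} = \sqrt{2} \sqrt{J}$ ($x{\left(l,J \right)} = \sqrt{2 J} = \sqrt{2} \sqrt{J}$)
$\frac{34785}{x{\left(114,-79 \right)}} - \frac{46659}{46091} = \frac{34785}{\sqrt{2} \sqrt{-79}} - \frac{46659}{46091} = \frac{34785}{\sqrt{2} i \sqrt{79}} - \frac{46659}{46091} = \frac{34785}{i \sqrt{158}} - \frac{46659}{46091} = 34785 \left(- \frac{i \sqrt{158}}{158}\right) - \frac{46659}{46091} = - \frac{34785 i \sqrt{158}}{158} - \frac{46659}{46091} = - \frac{46659}{46091} - \frac{34785 i \sqrt{158}}{158}$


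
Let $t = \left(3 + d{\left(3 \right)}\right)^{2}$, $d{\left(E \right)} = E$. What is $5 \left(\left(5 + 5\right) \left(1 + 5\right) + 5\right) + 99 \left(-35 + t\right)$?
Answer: $424$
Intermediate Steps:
$t = 36$ ($t = \left(3 + 3\right)^{2} = 6^{2} = 36$)
$5 \left(\left(5 + 5\right) \left(1 + 5\right) + 5\right) + 99 \left(-35 + t\right) = 5 \left(\left(5 + 5\right) \left(1 + 5\right) + 5\right) + 99 \left(-35 + 36\right) = 5 \left(10 \cdot 6 + 5\right) + 99 \cdot 1 = 5 \left(60 + 5\right) + 99 = 5 \cdot 65 + 99 = 325 + 99 = 424$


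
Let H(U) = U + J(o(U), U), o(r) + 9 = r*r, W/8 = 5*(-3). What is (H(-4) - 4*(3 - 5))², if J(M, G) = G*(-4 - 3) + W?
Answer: 7744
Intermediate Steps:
W = -120 (W = 8*(5*(-3)) = 8*(-15) = -120)
o(r) = -9 + r² (o(r) = -9 + r*r = -9 + r²)
J(M, G) = -120 - 7*G (J(M, G) = G*(-4 - 3) - 120 = G*(-7) - 120 = -7*G - 120 = -120 - 7*G)
H(U) = -120 - 6*U (H(U) = U + (-120 - 7*U) = -120 - 6*U)
(H(-4) - 4*(3 - 5))² = ((-120 - 6*(-4)) - 4*(3 - 5))² = ((-120 + 24) - 4*(-2))² = (-96 + 8)² = (-88)² = 7744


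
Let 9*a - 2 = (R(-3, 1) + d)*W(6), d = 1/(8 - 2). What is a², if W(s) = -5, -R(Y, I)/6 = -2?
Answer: 124609/2916 ≈ 42.733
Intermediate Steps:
R(Y, I) = 12 (R(Y, I) = -6*(-2) = 12)
d = ⅙ (d = 1/6 = ⅙ ≈ 0.16667)
a = -353/54 (a = 2/9 + ((12 + ⅙)*(-5))/9 = 2/9 + ((73/6)*(-5))/9 = 2/9 + (⅑)*(-365/6) = 2/9 - 365/54 = -353/54 ≈ -6.5370)
a² = (-353/54)² = 124609/2916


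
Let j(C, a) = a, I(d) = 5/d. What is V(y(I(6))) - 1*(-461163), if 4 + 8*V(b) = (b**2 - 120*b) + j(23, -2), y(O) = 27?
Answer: 3686787/8 ≈ 4.6085e+5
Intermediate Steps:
V(b) = -3/4 - 15*b + b**2/8 (V(b) = -1/2 + ((b**2 - 120*b) - 2)/8 = -1/2 + (-2 + b**2 - 120*b)/8 = -1/2 + (-1/4 - 15*b + b**2/8) = -3/4 - 15*b + b**2/8)
V(y(I(6))) - 1*(-461163) = (-3/4 - 15*27 + (1/8)*27**2) - 1*(-461163) = (-3/4 - 405 + (1/8)*729) + 461163 = (-3/4 - 405 + 729/8) + 461163 = -2517/8 + 461163 = 3686787/8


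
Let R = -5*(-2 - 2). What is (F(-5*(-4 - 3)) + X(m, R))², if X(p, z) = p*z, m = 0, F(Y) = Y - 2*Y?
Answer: 1225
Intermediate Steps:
F(Y) = -Y
R = 20 (R = -5*(-4) = 20)
(F(-5*(-4 - 3)) + X(m, R))² = (-(-5)*(-4 - 3) + 0*20)² = (-(-5)*(-7) + 0)² = (-1*35 + 0)² = (-35 + 0)² = (-35)² = 1225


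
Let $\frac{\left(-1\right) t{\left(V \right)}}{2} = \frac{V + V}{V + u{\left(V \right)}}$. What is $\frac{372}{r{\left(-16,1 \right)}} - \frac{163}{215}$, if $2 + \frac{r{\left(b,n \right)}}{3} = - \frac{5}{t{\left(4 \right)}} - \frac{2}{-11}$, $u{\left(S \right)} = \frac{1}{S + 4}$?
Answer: $- \frac{7531743}{32035} \approx -235.11$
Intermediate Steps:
$u{\left(S \right)} = \frac{1}{4 + S}$
$t{\left(V \right)} = - \frac{4 V}{V + \frac{1}{4 + V}}$ ($t{\left(V \right)} = - 2 \frac{V + V}{V + \frac{1}{4 + V}} = - 2 \frac{2 V}{V + \frac{1}{4 + V}} = - \frac{4 V}{V + \frac{1}{4 + V}}$)
$r{\left(b,n \right)} = - \frac{2235}{1408}$ ($r{\left(b,n \right)} = -6 + 3 \left(- \frac{5}{\left(-4\right) 4 \frac{1}{1 + 4 \left(4 + 4\right)} \left(4 + 4\right)} - \frac{2}{-11}\right) = -6 + 3 \left(- \frac{5}{\left(-4\right) 4 \frac{1}{1 + 4 \cdot 8} \cdot 8} - - \frac{2}{11}\right) = -6 + 3 \left(- \frac{5}{\left(-4\right) 4 \frac{1}{1 + 32} \cdot 8} + \frac{2}{11}\right) = -6 + 3 \left(- \frac{5}{\left(-4\right) 4 \cdot \frac{1}{33} \cdot 8} + \frac{2}{11}\right) = -6 + 3 \left(- \frac{5}{- \frac{128}{33}} + \frac{2}{11}\right) = -6 + 3 \left(\left(-5\right) \left(- \frac{33}{128}\right) + \frac{2}{11}\right) = -6 + 3 \left(\frac{165}{128} + \frac{2}{11}\right) = -6 + 3 \cdot \frac{2071}{1408} = -6 + \frac{6213}{1408} = - \frac{2235}{1408}$)
$\frac{372}{r{\left(-16,1 \right)}} - \frac{163}{215} = \frac{372}{- \frac{2235}{1408}} - \frac{163}{215} = 372 \left(- \frac{1408}{2235}\right) - \frac{163}{215} = - \frac{174592}{745} - \frac{163}{215} = - \frac{7531743}{32035}$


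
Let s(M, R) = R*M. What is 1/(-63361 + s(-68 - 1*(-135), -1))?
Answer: -1/63428 ≈ -1.5766e-5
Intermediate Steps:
s(M, R) = M*R
1/(-63361 + s(-68 - 1*(-135), -1)) = 1/(-63361 + (-68 - 1*(-135))*(-1)) = 1/(-63361 + (-68 + 135)*(-1)) = 1/(-63361 + 67*(-1)) = 1/(-63361 - 67) = 1/(-63428) = -1/63428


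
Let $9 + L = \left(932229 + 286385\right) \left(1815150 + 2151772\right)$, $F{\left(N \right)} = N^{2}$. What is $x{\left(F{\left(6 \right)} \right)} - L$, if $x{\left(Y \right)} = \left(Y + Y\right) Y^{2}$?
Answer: $-4834146592787$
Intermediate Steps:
$L = 4834146686099$ ($L = -9 + \left(932229 + 286385\right) \left(1815150 + 2151772\right) = -9 + 1218614 \cdot 3966922 = -9 + 4834146686108 = 4834146686099$)
$x{\left(Y \right)} = 2 Y^{3}$ ($x{\left(Y \right)} = 2 Y Y^{2} = 2 Y^{3}$)
$x{\left(F{\left(6 \right)} \right)} - L = 2 \left(6^{2}\right)^{3} - 4834146686099 = 2 \cdot 36^{3} - 4834146686099 = 2 \cdot 46656 - 4834146686099 = 93312 - 4834146686099 = -4834146592787$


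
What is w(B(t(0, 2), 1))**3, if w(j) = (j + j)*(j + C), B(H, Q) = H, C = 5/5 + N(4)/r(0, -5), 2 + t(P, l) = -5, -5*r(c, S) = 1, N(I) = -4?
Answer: -7529536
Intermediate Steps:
r(c, S) = -1/5 (r(c, S) = -1/5*1 = -1/5)
t(P, l) = -7 (t(P, l) = -2 - 5 = -7)
C = 21 (C = 5/5 - 4/(-1/5) = 5*(1/5) - 4*(-5) = 1 + 20 = 21)
w(j) = 2*j*(21 + j) (w(j) = (j + j)*(j + 21) = (2*j)*(21 + j) = 2*j*(21 + j))
w(B(t(0, 2), 1))**3 = (2*(-7)*(21 - 7))**3 = (2*(-7)*14)**3 = (-196)**3 = -7529536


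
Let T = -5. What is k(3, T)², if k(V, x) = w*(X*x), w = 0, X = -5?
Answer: 0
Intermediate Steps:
k(V, x) = 0 (k(V, x) = 0*(-5*x) = 0)
k(3, T)² = 0² = 0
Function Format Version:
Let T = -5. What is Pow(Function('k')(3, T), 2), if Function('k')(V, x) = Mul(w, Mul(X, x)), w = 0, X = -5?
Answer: 0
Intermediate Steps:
Function('k')(V, x) = 0 (Function('k')(V, x) = Mul(0, Mul(-5, x)) = 0)
Pow(Function('k')(3, T), 2) = Pow(0, 2) = 0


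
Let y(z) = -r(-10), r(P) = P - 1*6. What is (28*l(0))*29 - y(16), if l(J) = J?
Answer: -16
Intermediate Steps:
r(P) = -6 + P (r(P) = P - 6 = -6 + P)
y(z) = 16 (y(z) = -(-6 - 10) = -1*(-16) = 16)
(28*l(0))*29 - y(16) = (28*0)*29 - 1*16 = 0*29 - 16 = 0 - 16 = -16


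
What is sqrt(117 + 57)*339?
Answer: 339*sqrt(174) ≈ 4471.7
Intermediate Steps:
sqrt(117 + 57)*339 = sqrt(174)*339 = 339*sqrt(174)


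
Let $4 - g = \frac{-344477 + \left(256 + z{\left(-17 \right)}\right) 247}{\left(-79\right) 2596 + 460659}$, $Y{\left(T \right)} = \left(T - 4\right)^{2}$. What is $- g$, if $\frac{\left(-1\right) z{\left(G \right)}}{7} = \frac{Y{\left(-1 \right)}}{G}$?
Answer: $- \frac{4423408}{868955} \approx -5.0905$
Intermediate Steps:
$Y{\left(T \right)} = \left(-4 + T\right)^{2}$
$z{\left(G \right)} = - \frac{175}{G}$ ($z{\left(G \right)} = - 7 \frac{\left(-4 - 1\right)^{2}}{G} = - 7 \frac{\left(-5\right)^{2}}{G} = - 7 \frac{25}{G} = - \frac{175}{G}$)
$g = \frac{4423408}{868955}$ ($g = 4 - \frac{-344477 + \left(256 - \frac{175}{-17}\right) 247}{\left(-79\right) 2596 + 460659} = 4 - \frac{-344477 + \left(256 - - \frac{175}{17}\right) 247}{-205084 + 460659} = 4 - \frac{-344477 + \left(256 + \frac{175}{17}\right) 247}{255575} = 4 - \left(-344477 + \frac{4527}{17} \cdot 247\right) \frac{1}{255575} = 4 - \left(-344477 + \frac{1118169}{17}\right) \frac{1}{255575} = 4 - \left(- \frac{4737940}{17}\right) \frac{1}{255575} = 4 - - \frac{947588}{868955} = 4 + \frac{947588}{868955} = \frac{4423408}{868955} \approx 5.0905$)
$- g = \left(-1\right) \frac{4423408}{868955} = - \frac{4423408}{868955}$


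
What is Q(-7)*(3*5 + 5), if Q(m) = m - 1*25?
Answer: -640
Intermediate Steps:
Q(m) = -25 + m (Q(m) = m - 25 = -25 + m)
Q(-7)*(3*5 + 5) = (-25 - 7)*(3*5 + 5) = -32*(15 + 5) = -32*20 = -640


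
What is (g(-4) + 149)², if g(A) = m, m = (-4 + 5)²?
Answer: 22500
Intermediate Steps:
m = 1 (m = 1² = 1)
g(A) = 1
(g(-4) + 149)² = (1 + 149)² = 150² = 22500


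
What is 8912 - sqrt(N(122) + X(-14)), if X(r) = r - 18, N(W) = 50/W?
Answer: 8912 - I*sqrt(117547)/61 ≈ 8912.0 - 5.6205*I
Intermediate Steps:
X(r) = -18 + r
8912 - sqrt(N(122) + X(-14)) = 8912 - sqrt(50/122 + (-18 - 14)) = 8912 - sqrt(50*(1/122) - 32) = 8912 - sqrt(25/61 - 32) = 8912 - sqrt(-1927/61) = 8912 - I*sqrt(117547)/61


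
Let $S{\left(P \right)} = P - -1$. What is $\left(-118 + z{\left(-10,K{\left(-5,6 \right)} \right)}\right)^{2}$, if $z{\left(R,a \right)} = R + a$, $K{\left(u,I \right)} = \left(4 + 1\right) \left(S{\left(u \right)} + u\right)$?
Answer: $29929$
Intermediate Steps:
$S{\left(P \right)} = 1 + P$ ($S{\left(P \right)} = P + 1 = 1 + P$)
$K{\left(u,I \right)} = 5 + 10 u$ ($K{\left(u,I \right)} = \left(4 + 1\right) \left(\left(1 + u\right) + u\right) = 5 \left(1 + 2 u\right) = 5 + 10 u$)
$\left(-118 + z{\left(-10,K{\left(-5,6 \right)} \right)}\right)^{2} = \left(-118 + \left(-10 + \left(5 + 10 \left(-5\right)\right)\right)\right)^{2} = \left(-118 + \left(-10 + \left(5 - 50\right)\right)\right)^{2} = \left(-118 - 55\right)^{2} = \left(-173\right)^{2} = 29929$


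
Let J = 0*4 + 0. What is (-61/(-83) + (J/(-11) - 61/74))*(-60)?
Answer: 16470/3071 ≈ 5.3631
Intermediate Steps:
J = 0 (J = 0 + 0 = 0)
(-61/(-83) + (J/(-11) - 61/74))*(-60) = (-61/(-83) + (0/(-11) - 61/74))*(-60) = (-61*(-1/83) + (0*(-1/11) - 61*1/74))*(-60) = (61/83 + (0 - 61/74))*(-60) = (61/83 - 61/74)*(-60) = -549/6142*(-60) = 16470/3071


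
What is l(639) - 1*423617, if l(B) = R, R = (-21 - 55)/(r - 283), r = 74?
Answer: -4659783/11 ≈ -4.2362e+5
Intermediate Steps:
R = 4/11 (R = (-21 - 55)/(74 - 283) = -76/(-209) = -76*(-1/209) = 4/11 ≈ 0.36364)
l(B) = 4/11
l(639) - 1*423617 = 4/11 - 1*423617 = 4/11 - 423617 = -4659783/11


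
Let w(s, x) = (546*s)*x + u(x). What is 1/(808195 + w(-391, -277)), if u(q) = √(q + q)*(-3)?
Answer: 59943817/3593261196534475 + 3*I*√554/3593261196534475 ≈ 1.6682e-8 + 1.9651e-14*I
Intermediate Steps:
u(q) = -3*√2*√q (u(q) = √(2*q)*(-3) = (√2*√q)*(-3) = -3*√2*√q)
w(s, x) = -3*√2*√x + 546*s*x (w(s, x) = (546*s)*x - 3*√2*√x = 546*s*x - 3*√2*√x = -3*√2*√x + 546*s*x)
1/(808195 + w(-391, -277)) = 1/(808195 + (-3*√2*√(-277) + 546*(-391)*(-277))) = 1/(808195 + (-3*√2*I*√277 + 59135622)) = 1/(808195 + (-3*I*√554 + 59135622)) = 1/(808195 + (59135622 - 3*I*√554)) = 1/(59943817 - 3*I*√554)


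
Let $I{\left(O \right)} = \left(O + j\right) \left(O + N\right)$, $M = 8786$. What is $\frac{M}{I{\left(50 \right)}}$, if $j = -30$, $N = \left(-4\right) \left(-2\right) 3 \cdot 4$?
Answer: $\frac{4393}{1460} \approx 3.0089$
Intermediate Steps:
$N = 96$ ($N = 8 \cdot 12 = 96$)
$I{\left(O \right)} = \left(-30 + O\right) \left(96 + O\right)$ ($I{\left(O \right)} = \left(O - 30\right) \left(O + 96\right) = \left(-30 + O\right) \left(96 + O\right)$)
$\frac{M}{I{\left(50 \right)}} = \frac{8786}{-2880 + 50^{2} + 66 \cdot 50} = \frac{8786}{-2880 + 2500 + 3300} = \frac{8786}{2920} = 8786 \cdot \frac{1}{2920} = \frac{4393}{1460}$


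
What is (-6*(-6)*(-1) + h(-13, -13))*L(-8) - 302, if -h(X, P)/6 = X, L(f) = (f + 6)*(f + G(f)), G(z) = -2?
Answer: 538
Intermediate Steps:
L(f) = (-2 + f)*(6 + f) (L(f) = (f + 6)*(f - 2) = (6 + f)*(-2 + f) = (-2 + f)*(6 + f))
h(X, P) = -6*X
(-6*(-6)*(-1) + h(-13, -13))*L(-8) - 302 = (-6*(-6)*(-1) - 6*(-13))*(-12 + (-8)**2 + 4*(-8)) - 302 = (36*(-1) + 78)*(-12 + 64 - 32) - 302 = (-36 + 78)*20 - 302 = 42*20 - 302 = 840 - 302 = 538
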